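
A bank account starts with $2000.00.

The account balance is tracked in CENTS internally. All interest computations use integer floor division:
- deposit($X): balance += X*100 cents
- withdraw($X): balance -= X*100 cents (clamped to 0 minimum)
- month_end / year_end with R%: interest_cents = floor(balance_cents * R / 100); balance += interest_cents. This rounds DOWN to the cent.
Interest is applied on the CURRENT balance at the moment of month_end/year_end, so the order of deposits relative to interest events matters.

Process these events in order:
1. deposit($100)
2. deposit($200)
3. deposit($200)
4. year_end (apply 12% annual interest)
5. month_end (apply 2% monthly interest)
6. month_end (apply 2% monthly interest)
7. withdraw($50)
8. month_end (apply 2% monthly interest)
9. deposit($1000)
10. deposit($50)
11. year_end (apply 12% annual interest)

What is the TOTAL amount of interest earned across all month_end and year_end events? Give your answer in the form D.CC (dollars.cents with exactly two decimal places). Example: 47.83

Answer: 946.82

Derivation:
After 1 (deposit($100)): balance=$2100.00 total_interest=$0.00
After 2 (deposit($200)): balance=$2300.00 total_interest=$0.00
After 3 (deposit($200)): balance=$2500.00 total_interest=$0.00
After 4 (year_end (apply 12% annual interest)): balance=$2800.00 total_interest=$300.00
After 5 (month_end (apply 2% monthly interest)): balance=$2856.00 total_interest=$356.00
After 6 (month_end (apply 2% monthly interest)): balance=$2913.12 total_interest=$413.12
After 7 (withdraw($50)): balance=$2863.12 total_interest=$413.12
After 8 (month_end (apply 2% monthly interest)): balance=$2920.38 total_interest=$470.38
After 9 (deposit($1000)): balance=$3920.38 total_interest=$470.38
After 10 (deposit($50)): balance=$3970.38 total_interest=$470.38
After 11 (year_end (apply 12% annual interest)): balance=$4446.82 total_interest=$946.82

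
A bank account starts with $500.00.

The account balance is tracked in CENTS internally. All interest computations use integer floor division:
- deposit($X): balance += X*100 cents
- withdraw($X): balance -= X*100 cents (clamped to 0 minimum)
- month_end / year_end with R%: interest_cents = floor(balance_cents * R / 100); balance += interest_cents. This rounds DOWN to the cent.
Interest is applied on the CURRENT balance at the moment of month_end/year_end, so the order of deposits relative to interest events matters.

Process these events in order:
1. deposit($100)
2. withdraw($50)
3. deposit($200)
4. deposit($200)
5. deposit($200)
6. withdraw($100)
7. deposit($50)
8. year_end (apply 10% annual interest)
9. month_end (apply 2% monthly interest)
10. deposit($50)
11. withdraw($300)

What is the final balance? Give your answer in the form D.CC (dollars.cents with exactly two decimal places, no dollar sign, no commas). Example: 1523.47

Answer: 984.20

Derivation:
After 1 (deposit($100)): balance=$600.00 total_interest=$0.00
After 2 (withdraw($50)): balance=$550.00 total_interest=$0.00
After 3 (deposit($200)): balance=$750.00 total_interest=$0.00
After 4 (deposit($200)): balance=$950.00 total_interest=$0.00
After 5 (deposit($200)): balance=$1150.00 total_interest=$0.00
After 6 (withdraw($100)): balance=$1050.00 total_interest=$0.00
After 7 (deposit($50)): balance=$1100.00 total_interest=$0.00
After 8 (year_end (apply 10% annual interest)): balance=$1210.00 total_interest=$110.00
After 9 (month_end (apply 2% monthly interest)): balance=$1234.20 total_interest=$134.20
After 10 (deposit($50)): balance=$1284.20 total_interest=$134.20
After 11 (withdraw($300)): balance=$984.20 total_interest=$134.20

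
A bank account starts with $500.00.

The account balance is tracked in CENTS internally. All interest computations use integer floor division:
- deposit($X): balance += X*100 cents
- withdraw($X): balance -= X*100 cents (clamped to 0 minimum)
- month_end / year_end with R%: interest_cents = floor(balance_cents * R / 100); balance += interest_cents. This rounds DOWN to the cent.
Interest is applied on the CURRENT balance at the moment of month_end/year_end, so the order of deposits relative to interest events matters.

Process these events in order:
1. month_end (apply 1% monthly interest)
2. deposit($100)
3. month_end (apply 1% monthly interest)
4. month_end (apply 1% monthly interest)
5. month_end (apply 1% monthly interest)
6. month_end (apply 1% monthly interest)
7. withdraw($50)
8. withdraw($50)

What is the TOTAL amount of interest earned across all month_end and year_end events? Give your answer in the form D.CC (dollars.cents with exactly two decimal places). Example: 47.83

After 1 (month_end (apply 1% monthly interest)): balance=$505.00 total_interest=$5.00
After 2 (deposit($100)): balance=$605.00 total_interest=$5.00
After 3 (month_end (apply 1% monthly interest)): balance=$611.05 total_interest=$11.05
After 4 (month_end (apply 1% monthly interest)): balance=$617.16 total_interest=$17.16
After 5 (month_end (apply 1% monthly interest)): balance=$623.33 total_interest=$23.33
After 6 (month_end (apply 1% monthly interest)): balance=$629.56 total_interest=$29.56
After 7 (withdraw($50)): balance=$579.56 total_interest=$29.56
After 8 (withdraw($50)): balance=$529.56 total_interest=$29.56

Answer: 29.56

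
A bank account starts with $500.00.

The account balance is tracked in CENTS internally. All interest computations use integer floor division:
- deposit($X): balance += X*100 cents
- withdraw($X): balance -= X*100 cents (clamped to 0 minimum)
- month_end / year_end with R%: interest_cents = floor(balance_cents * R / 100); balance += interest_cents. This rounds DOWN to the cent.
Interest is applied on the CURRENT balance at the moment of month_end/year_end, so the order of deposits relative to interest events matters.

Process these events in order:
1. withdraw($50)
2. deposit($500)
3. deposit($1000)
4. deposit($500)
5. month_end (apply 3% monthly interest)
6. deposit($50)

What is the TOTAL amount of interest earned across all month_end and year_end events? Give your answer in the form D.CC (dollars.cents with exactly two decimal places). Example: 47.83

Answer: 73.50

Derivation:
After 1 (withdraw($50)): balance=$450.00 total_interest=$0.00
After 2 (deposit($500)): balance=$950.00 total_interest=$0.00
After 3 (deposit($1000)): balance=$1950.00 total_interest=$0.00
After 4 (deposit($500)): balance=$2450.00 total_interest=$0.00
After 5 (month_end (apply 3% monthly interest)): balance=$2523.50 total_interest=$73.50
After 6 (deposit($50)): balance=$2573.50 total_interest=$73.50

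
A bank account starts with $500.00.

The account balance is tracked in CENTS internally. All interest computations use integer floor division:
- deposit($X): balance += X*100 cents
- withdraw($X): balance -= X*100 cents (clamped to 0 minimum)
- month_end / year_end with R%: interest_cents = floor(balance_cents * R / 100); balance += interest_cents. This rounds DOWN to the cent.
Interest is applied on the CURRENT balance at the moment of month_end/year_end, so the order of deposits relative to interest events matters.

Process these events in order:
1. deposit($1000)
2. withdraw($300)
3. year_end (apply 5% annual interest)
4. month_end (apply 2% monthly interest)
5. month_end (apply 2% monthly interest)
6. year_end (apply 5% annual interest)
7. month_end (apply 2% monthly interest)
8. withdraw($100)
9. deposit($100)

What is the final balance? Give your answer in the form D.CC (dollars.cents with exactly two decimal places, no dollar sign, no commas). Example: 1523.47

After 1 (deposit($1000)): balance=$1500.00 total_interest=$0.00
After 2 (withdraw($300)): balance=$1200.00 total_interest=$0.00
After 3 (year_end (apply 5% annual interest)): balance=$1260.00 total_interest=$60.00
After 4 (month_end (apply 2% monthly interest)): balance=$1285.20 total_interest=$85.20
After 5 (month_end (apply 2% monthly interest)): balance=$1310.90 total_interest=$110.90
After 6 (year_end (apply 5% annual interest)): balance=$1376.44 total_interest=$176.44
After 7 (month_end (apply 2% monthly interest)): balance=$1403.96 total_interest=$203.96
After 8 (withdraw($100)): balance=$1303.96 total_interest=$203.96
After 9 (deposit($100)): balance=$1403.96 total_interest=$203.96

Answer: 1403.96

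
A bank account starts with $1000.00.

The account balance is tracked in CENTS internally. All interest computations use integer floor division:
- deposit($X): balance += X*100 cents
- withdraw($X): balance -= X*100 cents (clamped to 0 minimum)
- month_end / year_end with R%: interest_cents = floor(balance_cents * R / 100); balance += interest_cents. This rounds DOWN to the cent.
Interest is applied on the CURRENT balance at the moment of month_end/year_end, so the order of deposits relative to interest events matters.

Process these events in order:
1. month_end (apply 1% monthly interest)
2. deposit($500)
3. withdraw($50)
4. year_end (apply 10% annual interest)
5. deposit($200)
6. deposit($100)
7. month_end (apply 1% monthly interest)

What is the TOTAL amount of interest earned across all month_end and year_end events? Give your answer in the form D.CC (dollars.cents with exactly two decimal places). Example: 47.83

After 1 (month_end (apply 1% monthly interest)): balance=$1010.00 total_interest=$10.00
After 2 (deposit($500)): balance=$1510.00 total_interest=$10.00
After 3 (withdraw($50)): balance=$1460.00 total_interest=$10.00
After 4 (year_end (apply 10% annual interest)): balance=$1606.00 total_interest=$156.00
After 5 (deposit($200)): balance=$1806.00 total_interest=$156.00
After 6 (deposit($100)): balance=$1906.00 total_interest=$156.00
After 7 (month_end (apply 1% monthly interest)): balance=$1925.06 total_interest=$175.06

Answer: 175.06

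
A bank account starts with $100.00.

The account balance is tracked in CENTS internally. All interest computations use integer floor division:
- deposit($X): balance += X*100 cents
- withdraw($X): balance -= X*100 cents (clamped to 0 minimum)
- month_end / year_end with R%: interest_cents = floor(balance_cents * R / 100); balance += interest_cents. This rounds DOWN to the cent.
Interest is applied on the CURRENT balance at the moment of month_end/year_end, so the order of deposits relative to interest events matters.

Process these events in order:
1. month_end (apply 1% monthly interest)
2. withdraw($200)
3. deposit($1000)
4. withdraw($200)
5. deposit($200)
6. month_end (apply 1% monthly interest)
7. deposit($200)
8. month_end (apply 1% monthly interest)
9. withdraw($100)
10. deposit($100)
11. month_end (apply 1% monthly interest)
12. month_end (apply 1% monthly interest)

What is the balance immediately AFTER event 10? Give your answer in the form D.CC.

After 1 (month_end (apply 1% monthly interest)): balance=$101.00 total_interest=$1.00
After 2 (withdraw($200)): balance=$0.00 total_interest=$1.00
After 3 (deposit($1000)): balance=$1000.00 total_interest=$1.00
After 4 (withdraw($200)): balance=$800.00 total_interest=$1.00
After 5 (deposit($200)): balance=$1000.00 total_interest=$1.00
After 6 (month_end (apply 1% monthly interest)): balance=$1010.00 total_interest=$11.00
After 7 (deposit($200)): balance=$1210.00 total_interest=$11.00
After 8 (month_end (apply 1% monthly interest)): balance=$1222.10 total_interest=$23.10
After 9 (withdraw($100)): balance=$1122.10 total_interest=$23.10
After 10 (deposit($100)): balance=$1222.10 total_interest=$23.10

Answer: 1222.10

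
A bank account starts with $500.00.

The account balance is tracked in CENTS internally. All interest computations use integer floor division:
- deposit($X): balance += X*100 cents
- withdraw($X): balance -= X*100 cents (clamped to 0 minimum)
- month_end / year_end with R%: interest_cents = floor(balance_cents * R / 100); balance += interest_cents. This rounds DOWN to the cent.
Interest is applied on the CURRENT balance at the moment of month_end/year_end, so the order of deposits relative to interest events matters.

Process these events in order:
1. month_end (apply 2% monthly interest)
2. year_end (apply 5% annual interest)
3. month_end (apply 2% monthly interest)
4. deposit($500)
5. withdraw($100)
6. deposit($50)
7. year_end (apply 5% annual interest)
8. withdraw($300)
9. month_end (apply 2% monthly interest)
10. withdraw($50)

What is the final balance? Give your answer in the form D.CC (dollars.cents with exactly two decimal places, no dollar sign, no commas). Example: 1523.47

Answer: 710.94

Derivation:
After 1 (month_end (apply 2% monthly interest)): balance=$510.00 total_interest=$10.00
After 2 (year_end (apply 5% annual interest)): balance=$535.50 total_interest=$35.50
After 3 (month_end (apply 2% monthly interest)): balance=$546.21 total_interest=$46.21
After 4 (deposit($500)): balance=$1046.21 total_interest=$46.21
After 5 (withdraw($100)): balance=$946.21 total_interest=$46.21
After 6 (deposit($50)): balance=$996.21 total_interest=$46.21
After 7 (year_end (apply 5% annual interest)): balance=$1046.02 total_interest=$96.02
After 8 (withdraw($300)): balance=$746.02 total_interest=$96.02
After 9 (month_end (apply 2% monthly interest)): balance=$760.94 total_interest=$110.94
After 10 (withdraw($50)): balance=$710.94 total_interest=$110.94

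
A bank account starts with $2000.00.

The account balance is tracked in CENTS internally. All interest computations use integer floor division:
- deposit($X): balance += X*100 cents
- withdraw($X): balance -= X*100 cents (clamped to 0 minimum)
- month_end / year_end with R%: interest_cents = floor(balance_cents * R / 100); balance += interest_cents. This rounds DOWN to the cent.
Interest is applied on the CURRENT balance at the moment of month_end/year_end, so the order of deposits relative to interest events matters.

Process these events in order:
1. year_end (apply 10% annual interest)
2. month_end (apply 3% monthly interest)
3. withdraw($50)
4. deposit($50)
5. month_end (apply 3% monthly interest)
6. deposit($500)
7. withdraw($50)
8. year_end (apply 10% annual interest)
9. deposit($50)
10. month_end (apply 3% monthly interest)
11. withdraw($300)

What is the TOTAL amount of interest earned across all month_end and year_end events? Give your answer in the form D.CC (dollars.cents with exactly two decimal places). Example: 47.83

After 1 (year_end (apply 10% annual interest)): balance=$2200.00 total_interest=$200.00
After 2 (month_end (apply 3% monthly interest)): balance=$2266.00 total_interest=$266.00
After 3 (withdraw($50)): balance=$2216.00 total_interest=$266.00
After 4 (deposit($50)): balance=$2266.00 total_interest=$266.00
After 5 (month_end (apply 3% monthly interest)): balance=$2333.98 total_interest=$333.98
After 6 (deposit($500)): balance=$2833.98 total_interest=$333.98
After 7 (withdraw($50)): balance=$2783.98 total_interest=$333.98
After 8 (year_end (apply 10% annual interest)): balance=$3062.37 total_interest=$612.37
After 9 (deposit($50)): balance=$3112.37 total_interest=$612.37
After 10 (month_end (apply 3% monthly interest)): balance=$3205.74 total_interest=$705.74
After 11 (withdraw($300)): balance=$2905.74 total_interest=$705.74

Answer: 705.74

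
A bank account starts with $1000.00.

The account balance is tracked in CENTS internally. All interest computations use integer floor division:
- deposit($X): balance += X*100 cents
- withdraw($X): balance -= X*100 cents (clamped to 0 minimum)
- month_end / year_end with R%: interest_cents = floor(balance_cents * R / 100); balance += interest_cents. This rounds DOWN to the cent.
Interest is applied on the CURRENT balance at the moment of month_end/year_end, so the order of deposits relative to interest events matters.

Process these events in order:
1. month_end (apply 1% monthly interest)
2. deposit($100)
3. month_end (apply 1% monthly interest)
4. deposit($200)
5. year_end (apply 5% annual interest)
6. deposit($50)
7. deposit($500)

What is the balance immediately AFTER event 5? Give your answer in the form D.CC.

Answer: 1387.15

Derivation:
After 1 (month_end (apply 1% monthly interest)): balance=$1010.00 total_interest=$10.00
After 2 (deposit($100)): balance=$1110.00 total_interest=$10.00
After 3 (month_end (apply 1% monthly interest)): balance=$1121.10 total_interest=$21.10
After 4 (deposit($200)): balance=$1321.10 total_interest=$21.10
After 5 (year_end (apply 5% annual interest)): balance=$1387.15 total_interest=$87.15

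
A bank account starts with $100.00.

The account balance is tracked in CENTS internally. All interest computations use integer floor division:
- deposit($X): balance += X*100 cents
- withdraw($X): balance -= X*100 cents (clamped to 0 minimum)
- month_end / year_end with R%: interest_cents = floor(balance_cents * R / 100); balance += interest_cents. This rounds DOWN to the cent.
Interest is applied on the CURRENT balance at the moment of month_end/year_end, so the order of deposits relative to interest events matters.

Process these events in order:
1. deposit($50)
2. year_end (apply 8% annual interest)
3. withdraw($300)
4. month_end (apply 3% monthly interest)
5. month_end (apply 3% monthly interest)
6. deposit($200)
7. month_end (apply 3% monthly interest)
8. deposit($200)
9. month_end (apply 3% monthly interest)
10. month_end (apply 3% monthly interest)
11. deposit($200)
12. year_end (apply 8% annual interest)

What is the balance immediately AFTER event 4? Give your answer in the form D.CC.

Answer: 0.00

Derivation:
After 1 (deposit($50)): balance=$150.00 total_interest=$0.00
After 2 (year_end (apply 8% annual interest)): balance=$162.00 total_interest=$12.00
After 3 (withdraw($300)): balance=$0.00 total_interest=$12.00
After 4 (month_end (apply 3% monthly interest)): balance=$0.00 total_interest=$12.00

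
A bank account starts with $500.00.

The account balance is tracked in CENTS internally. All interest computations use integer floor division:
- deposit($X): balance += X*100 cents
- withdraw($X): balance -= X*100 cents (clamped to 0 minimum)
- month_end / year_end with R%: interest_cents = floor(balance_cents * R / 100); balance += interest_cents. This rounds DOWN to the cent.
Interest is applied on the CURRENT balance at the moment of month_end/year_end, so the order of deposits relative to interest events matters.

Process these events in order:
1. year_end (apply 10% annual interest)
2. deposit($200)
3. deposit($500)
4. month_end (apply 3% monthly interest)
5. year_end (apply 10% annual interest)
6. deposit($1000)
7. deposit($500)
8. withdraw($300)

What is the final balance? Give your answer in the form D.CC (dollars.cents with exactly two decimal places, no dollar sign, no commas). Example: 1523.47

Answer: 2616.25

Derivation:
After 1 (year_end (apply 10% annual interest)): balance=$550.00 total_interest=$50.00
After 2 (deposit($200)): balance=$750.00 total_interest=$50.00
After 3 (deposit($500)): balance=$1250.00 total_interest=$50.00
After 4 (month_end (apply 3% monthly interest)): balance=$1287.50 total_interest=$87.50
After 5 (year_end (apply 10% annual interest)): balance=$1416.25 total_interest=$216.25
After 6 (deposit($1000)): balance=$2416.25 total_interest=$216.25
After 7 (deposit($500)): balance=$2916.25 total_interest=$216.25
After 8 (withdraw($300)): balance=$2616.25 total_interest=$216.25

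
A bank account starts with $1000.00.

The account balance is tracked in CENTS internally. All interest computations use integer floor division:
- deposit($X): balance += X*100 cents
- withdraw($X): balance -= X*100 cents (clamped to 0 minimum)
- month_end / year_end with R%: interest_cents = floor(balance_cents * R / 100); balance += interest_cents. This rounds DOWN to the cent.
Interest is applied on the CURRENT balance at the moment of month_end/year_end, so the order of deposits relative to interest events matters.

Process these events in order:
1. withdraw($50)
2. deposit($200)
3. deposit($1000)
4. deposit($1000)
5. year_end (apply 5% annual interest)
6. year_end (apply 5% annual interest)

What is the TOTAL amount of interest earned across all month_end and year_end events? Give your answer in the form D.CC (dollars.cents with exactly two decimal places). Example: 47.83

After 1 (withdraw($50)): balance=$950.00 total_interest=$0.00
After 2 (deposit($200)): balance=$1150.00 total_interest=$0.00
After 3 (deposit($1000)): balance=$2150.00 total_interest=$0.00
After 4 (deposit($1000)): balance=$3150.00 total_interest=$0.00
After 5 (year_end (apply 5% annual interest)): balance=$3307.50 total_interest=$157.50
After 6 (year_end (apply 5% annual interest)): balance=$3472.87 total_interest=$322.87

Answer: 322.87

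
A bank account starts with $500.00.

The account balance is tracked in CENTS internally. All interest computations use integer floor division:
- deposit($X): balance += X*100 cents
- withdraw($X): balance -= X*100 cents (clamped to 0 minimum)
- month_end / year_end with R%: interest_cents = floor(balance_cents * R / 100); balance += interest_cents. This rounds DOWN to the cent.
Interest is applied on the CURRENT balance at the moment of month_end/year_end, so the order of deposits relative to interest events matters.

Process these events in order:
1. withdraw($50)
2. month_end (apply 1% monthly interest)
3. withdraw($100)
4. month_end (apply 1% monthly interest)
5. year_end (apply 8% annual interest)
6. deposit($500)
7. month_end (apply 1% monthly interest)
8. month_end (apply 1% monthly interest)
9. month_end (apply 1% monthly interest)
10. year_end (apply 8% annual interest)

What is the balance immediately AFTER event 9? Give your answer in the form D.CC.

After 1 (withdraw($50)): balance=$450.00 total_interest=$0.00
After 2 (month_end (apply 1% monthly interest)): balance=$454.50 total_interest=$4.50
After 3 (withdraw($100)): balance=$354.50 total_interest=$4.50
After 4 (month_end (apply 1% monthly interest)): balance=$358.04 total_interest=$8.04
After 5 (year_end (apply 8% annual interest)): balance=$386.68 total_interest=$36.68
After 6 (deposit($500)): balance=$886.68 total_interest=$36.68
After 7 (month_end (apply 1% monthly interest)): balance=$895.54 total_interest=$45.54
After 8 (month_end (apply 1% monthly interest)): balance=$904.49 total_interest=$54.49
After 9 (month_end (apply 1% monthly interest)): balance=$913.53 total_interest=$63.53

Answer: 913.53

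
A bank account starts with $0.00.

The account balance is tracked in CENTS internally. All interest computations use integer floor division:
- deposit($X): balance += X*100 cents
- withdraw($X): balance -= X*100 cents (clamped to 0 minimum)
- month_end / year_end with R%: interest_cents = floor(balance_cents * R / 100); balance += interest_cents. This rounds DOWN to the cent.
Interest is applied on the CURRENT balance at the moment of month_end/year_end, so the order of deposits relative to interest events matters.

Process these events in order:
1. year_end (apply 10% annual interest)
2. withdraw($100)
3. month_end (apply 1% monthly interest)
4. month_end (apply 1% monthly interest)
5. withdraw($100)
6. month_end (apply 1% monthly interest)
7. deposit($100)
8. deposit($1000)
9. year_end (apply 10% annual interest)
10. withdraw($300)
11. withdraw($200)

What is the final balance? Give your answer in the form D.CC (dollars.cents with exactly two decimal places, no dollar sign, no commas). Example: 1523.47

After 1 (year_end (apply 10% annual interest)): balance=$0.00 total_interest=$0.00
After 2 (withdraw($100)): balance=$0.00 total_interest=$0.00
After 3 (month_end (apply 1% monthly interest)): balance=$0.00 total_interest=$0.00
After 4 (month_end (apply 1% monthly interest)): balance=$0.00 total_interest=$0.00
After 5 (withdraw($100)): balance=$0.00 total_interest=$0.00
After 6 (month_end (apply 1% monthly interest)): balance=$0.00 total_interest=$0.00
After 7 (deposit($100)): balance=$100.00 total_interest=$0.00
After 8 (deposit($1000)): balance=$1100.00 total_interest=$0.00
After 9 (year_end (apply 10% annual interest)): balance=$1210.00 total_interest=$110.00
After 10 (withdraw($300)): balance=$910.00 total_interest=$110.00
After 11 (withdraw($200)): balance=$710.00 total_interest=$110.00

Answer: 710.00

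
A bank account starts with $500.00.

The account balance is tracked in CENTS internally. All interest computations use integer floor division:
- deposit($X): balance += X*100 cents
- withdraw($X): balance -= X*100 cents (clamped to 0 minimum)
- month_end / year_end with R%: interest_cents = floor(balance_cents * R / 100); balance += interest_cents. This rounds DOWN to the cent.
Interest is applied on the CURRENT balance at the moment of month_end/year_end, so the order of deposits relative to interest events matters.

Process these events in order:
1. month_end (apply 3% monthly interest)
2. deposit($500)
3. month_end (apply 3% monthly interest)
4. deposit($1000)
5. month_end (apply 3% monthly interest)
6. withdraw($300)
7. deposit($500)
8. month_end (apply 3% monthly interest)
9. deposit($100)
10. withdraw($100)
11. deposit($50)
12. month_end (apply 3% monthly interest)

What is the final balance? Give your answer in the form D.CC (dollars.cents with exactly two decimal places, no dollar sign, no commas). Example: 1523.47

After 1 (month_end (apply 3% monthly interest)): balance=$515.00 total_interest=$15.00
After 2 (deposit($500)): balance=$1015.00 total_interest=$15.00
After 3 (month_end (apply 3% monthly interest)): balance=$1045.45 total_interest=$45.45
After 4 (deposit($1000)): balance=$2045.45 total_interest=$45.45
After 5 (month_end (apply 3% monthly interest)): balance=$2106.81 total_interest=$106.81
After 6 (withdraw($300)): balance=$1806.81 total_interest=$106.81
After 7 (deposit($500)): balance=$2306.81 total_interest=$106.81
After 8 (month_end (apply 3% monthly interest)): balance=$2376.01 total_interest=$176.01
After 9 (deposit($100)): balance=$2476.01 total_interest=$176.01
After 10 (withdraw($100)): balance=$2376.01 total_interest=$176.01
After 11 (deposit($50)): balance=$2426.01 total_interest=$176.01
After 12 (month_end (apply 3% monthly interest)): balance=$2498.79 total_interest=$248.79

Answer: 2498.79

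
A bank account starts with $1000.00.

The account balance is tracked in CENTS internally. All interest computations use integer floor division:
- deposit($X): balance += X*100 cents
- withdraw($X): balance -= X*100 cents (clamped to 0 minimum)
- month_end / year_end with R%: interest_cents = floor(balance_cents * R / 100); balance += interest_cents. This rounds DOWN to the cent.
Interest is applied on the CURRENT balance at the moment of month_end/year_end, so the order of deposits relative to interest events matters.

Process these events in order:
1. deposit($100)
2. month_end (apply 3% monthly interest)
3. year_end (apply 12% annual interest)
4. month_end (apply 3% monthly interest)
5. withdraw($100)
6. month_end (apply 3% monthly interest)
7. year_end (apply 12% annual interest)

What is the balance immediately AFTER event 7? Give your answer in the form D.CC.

After 1 (deposit($100)): balance=$1100.00 total_interest=$0.00
After 2 (month_end (apply 3% monthly interest)): balance=$1133.00 total_interest=$33.00
After 3 (year_end (apply 12% annual interest)): balance=$1268.96 total_interest=$168.96
After 4 (month_end (apply 3% monthly interest)): balance=$1307.02 total_interest=$207.02
After 5 (withdraw($100)): balance=$1207.02 total_interest=$207.02
After 6 (month_end (apply 3% monthly interest)): balance=$1243.23 total_interest=$243.23
After 7 (year_end (apply 12% annual interest)): balance=$1392.41 total_interest=$392.41

Answer: 1392.41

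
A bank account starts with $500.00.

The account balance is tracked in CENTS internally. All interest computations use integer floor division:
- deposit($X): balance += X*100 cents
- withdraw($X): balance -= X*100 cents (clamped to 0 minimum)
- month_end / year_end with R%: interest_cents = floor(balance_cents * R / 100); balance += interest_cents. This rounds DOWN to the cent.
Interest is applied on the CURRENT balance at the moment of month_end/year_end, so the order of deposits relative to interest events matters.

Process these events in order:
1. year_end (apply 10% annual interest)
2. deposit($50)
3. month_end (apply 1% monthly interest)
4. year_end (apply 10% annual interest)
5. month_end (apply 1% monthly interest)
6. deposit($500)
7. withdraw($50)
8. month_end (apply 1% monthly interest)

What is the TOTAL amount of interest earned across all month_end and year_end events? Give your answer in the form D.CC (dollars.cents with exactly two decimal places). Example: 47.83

After 1 (year_end (apply 10% annual interest)): balance=$550.00 total_interest=$50.00
After 2 (deposit($50)): balance=$600.00 total_interest=$50.00
After 3 (month_end (apply 1% monthly interest)): balance=$606.00 total_interest=$56.00
After 4 (year_end (apply 10% annual interest)): balance=$666.60 total_interest=$116.60
After 5 (month_end (apply 1% monthly interest)): balance=$673.26 total_interest=$123.26
After 6 (deposit($500)): balance=$1173.26 total_interest=$123.26
After 7 (withdraw($50)): balance=$1123.26 total_interest=$123.26
After 8 (month_end (apply 1% monthly interest)): balance=$1134.49 total_interest=$134.49

Answer: 134.49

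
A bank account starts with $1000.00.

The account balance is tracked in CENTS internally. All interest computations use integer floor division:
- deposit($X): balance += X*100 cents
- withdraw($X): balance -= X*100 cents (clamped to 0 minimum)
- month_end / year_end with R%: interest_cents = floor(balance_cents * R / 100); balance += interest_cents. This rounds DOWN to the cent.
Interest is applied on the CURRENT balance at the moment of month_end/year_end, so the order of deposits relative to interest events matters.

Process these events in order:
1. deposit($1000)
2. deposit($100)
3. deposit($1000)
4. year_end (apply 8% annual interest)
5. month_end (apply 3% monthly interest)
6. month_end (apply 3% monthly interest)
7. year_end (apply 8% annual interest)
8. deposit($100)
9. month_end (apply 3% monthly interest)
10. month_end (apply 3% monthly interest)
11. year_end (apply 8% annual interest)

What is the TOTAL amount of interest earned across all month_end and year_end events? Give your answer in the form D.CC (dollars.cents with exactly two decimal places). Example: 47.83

Answer: 1309.79

Derivation:
After 1 (deposit($1000)): balance=$2000.00 total_interest=$0.00
After 2 (deposit($100)): balance=$2100.00 total_interest=$0.00
After 3 (deposit($1000)): balance=$3100.00 total_interest=$0.00
After 4 (year_end (apply 8% annual interest)): balance=$3348.00 total_interest=$248.00
After 5 (month_end (apply 3% monthly interest)): balance=$3448.44 total_interest=$348.44
After 6 (month_end (apply 3% monthly interest)): balance=$3551.89 total_interest=$451.89
After 7 (year_end (apply 8% annual interest)): balance=$3836.04 total_interest=$736.04
After 8 (deposit($100)): balance=$3936.04 total_interest=$736.04
After 9 (month_end (apply 3% monthly interest)): balance=$4054.12 total_interest=$854.12
After 10 (month_end (apply 3% monthly interest)): balance=$4175.74 total_interest=$975.74
After 11 (year_end (apply 8% annual interest)): balance=$4509.79 total_interest=$1309.79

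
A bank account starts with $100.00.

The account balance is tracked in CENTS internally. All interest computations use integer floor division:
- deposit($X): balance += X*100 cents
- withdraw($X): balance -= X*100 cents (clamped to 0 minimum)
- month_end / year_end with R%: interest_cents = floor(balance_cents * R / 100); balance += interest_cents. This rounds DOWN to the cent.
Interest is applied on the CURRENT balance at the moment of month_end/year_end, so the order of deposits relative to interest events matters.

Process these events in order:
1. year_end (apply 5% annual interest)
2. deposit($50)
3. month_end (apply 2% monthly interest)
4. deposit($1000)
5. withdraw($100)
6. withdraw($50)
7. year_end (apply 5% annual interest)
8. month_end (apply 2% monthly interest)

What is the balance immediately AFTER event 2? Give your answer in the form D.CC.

After 1 (year_end (apply 5% annual interest)): balance=$105.00 total_interest=$5.00
After 2 (deposit($50)): balance=$155.00 total_interest=$5.00

Answer: 155.00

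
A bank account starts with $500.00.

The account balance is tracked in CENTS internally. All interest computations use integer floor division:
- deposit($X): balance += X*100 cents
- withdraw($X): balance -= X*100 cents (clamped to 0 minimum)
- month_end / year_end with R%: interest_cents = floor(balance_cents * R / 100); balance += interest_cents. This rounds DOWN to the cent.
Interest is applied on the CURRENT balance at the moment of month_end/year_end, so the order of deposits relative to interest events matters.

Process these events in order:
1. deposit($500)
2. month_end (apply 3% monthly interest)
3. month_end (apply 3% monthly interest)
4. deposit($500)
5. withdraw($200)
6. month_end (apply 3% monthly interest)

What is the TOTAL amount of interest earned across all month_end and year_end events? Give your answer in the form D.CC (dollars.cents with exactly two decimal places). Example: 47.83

Answer: 101.72

Derivation:
After 1 (deposit($500)): balance=$1000.00 total_interest=$0.00
After 2 (month_end (apply 3% monthly interest)): balance=$1030.00 total_interest=$30.00
After 3 (month_end (apply 3% monthly interest)): balance=$1060.90 total_interest=$60.90
After 4 (deposit($500)): balance=$1560.90 total_interest=$60.90
After 5 (withdraw($200)): balance=$1360.90 total_interest=$60.90
After 6 (month_end (apply 3% monthly interest)): balance=$1401.72 total_interest=$101.72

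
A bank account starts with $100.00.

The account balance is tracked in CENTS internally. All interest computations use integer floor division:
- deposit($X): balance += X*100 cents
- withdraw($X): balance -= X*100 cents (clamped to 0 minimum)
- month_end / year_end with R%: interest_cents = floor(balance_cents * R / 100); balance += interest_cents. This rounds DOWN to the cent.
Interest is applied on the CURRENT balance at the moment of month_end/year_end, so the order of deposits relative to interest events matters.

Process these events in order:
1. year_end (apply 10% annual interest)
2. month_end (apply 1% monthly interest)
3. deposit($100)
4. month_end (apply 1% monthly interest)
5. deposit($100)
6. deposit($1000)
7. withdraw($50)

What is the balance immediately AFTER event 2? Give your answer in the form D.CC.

Answer: 111.10

Derivation:
After 1 (year_end (apply 10% annual interest)): balance=$110.00 total_interest=$10.00
After 2 (month_end (apply 1% monthly interest)): balance=$111.10 total_interest=$11.10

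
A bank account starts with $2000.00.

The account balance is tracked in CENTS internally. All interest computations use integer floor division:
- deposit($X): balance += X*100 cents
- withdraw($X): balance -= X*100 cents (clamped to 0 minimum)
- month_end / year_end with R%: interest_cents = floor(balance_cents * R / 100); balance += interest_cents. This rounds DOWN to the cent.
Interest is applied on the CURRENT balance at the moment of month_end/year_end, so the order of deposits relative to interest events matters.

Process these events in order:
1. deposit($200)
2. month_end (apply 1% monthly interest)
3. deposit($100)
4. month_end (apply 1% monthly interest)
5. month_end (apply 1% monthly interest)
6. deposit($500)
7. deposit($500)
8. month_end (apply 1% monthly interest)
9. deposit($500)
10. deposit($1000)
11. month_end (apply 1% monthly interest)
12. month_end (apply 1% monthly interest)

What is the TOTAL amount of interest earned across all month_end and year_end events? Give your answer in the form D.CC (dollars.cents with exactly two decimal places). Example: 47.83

Answer: 200.88

Derivation:
After 1 (deposit($200)): balance=$2200.00 total_interest=$0.00
After 2 (month_end (apply 1% monthly interest)): balance=$2222.00 total_interest=$22.00
After 3 (deposit($100)): balance=$2322.00 total_interest=$22.00
After 4 (month_end (apply 1% monthly interest)): balance=$2345.22 total_interest=$45.22
After 5 (month_end (apply 1% monthly interest)): balance=$2368.67 total_interest=$68.67
After 6 (deposit($500)): balance=$2868.67 total_interest=$68.67
After 7 (deposit($500)): balance=$3368.67 total_interest=$68.67
After 8 (month_end (apply 1% monthly interest)): balance=$3402.35 total_interest=$102.35
After 9 (deposit($500)): balance=$3902.35 total_interest=$102.35
After 10 (deposit($1000)): balance=$4902.35 total_interest=$102.35
After 11 (month_end (apply 1% monthly interest)): balance=$4951.37 total_interest=$151.37
After 12 (month_end (apply 1% monthly interest)): balance=$5000.88 total_interest=$200.88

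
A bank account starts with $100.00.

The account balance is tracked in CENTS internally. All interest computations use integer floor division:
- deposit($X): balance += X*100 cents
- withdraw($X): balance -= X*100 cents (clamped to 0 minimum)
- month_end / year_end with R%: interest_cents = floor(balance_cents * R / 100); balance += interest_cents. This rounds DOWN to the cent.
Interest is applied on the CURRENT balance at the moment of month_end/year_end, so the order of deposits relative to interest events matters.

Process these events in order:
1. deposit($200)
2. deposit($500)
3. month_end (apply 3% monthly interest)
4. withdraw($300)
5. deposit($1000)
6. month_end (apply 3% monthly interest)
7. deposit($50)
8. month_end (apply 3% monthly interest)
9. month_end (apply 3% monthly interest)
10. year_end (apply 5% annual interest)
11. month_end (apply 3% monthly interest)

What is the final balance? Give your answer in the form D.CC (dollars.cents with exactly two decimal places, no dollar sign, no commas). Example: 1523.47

After 1 (deposit($200)): balance=$300.00 total_interest=$0.00
After 2 (deposit($500)): balance=$800.00 total_interest=$0.00
After 3 (month_end (apply 3% monthly interest)): balance=$824.00 total_interest=$24.00
After 4 (withdraw($300)): balance=$524.00 total_interest=$24.00
After 5 (deposit($1000)): balance=$1524.00 total_interest=$24.00
After 6 (month_end (apply 3% monthly interest)): balance=$1569.72 total_interest=$69.72
After 7 (deposit($50)): balance=$1619.72 total_interest=$69.72
After 8 (month_end (apply 3% monthly interest)): balance=$1668.31 total_interest=$118.31
After 9 (month_end (apply 3% monthly interest)): balance=$1718.35 total_interest=$168.35
After 10 (year_end (apply 5% annual interest)): balance=$1804.26 total_interest=$254.26
After 11 (month_end (apply 3% monthly interest)): balance=$1858.38 total_interest=$308.38

Answer: 1858.38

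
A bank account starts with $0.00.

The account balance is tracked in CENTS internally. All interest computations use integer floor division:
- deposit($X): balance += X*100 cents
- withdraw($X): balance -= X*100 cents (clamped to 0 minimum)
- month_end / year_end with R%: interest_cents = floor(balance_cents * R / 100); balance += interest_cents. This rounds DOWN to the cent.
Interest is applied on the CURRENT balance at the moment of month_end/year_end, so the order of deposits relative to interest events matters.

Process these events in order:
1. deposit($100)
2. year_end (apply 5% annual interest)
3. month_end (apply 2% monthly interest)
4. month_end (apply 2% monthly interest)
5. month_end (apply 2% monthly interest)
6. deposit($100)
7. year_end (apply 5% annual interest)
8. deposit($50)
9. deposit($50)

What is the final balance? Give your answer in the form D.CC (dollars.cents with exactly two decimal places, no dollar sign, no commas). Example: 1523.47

Answer: 321.99

Derivation:
After 1 (deposit($100)): balance=$100.00 total_interest=$0.00
After 2 (year_end (apply 5% annual interest)): balance=$105.00 total_interest=$5.00
After 3 (month_end (apply 2% monthly interest)): balance=$107.10 total_interest=$7.10
After 4 (month_end (apply 2% monthly interest)): balance=$109.24 total_interest=$9.24
After 5 (month_end (apply 2% monthly interest)): balance=$111.42 total_interest=$11.42
After 6 (deposit($100)): balance=$211.42 total_interest=$11.42
After 7 (year_end (apply 5% annual interest)): balance=$221.99 total_interest=$21.99
After 8 (deposit($50)): balance=$271.99 total_interest=$21.99
After 9 (deposit($50)): balance=$321.99 total_interest=$21.99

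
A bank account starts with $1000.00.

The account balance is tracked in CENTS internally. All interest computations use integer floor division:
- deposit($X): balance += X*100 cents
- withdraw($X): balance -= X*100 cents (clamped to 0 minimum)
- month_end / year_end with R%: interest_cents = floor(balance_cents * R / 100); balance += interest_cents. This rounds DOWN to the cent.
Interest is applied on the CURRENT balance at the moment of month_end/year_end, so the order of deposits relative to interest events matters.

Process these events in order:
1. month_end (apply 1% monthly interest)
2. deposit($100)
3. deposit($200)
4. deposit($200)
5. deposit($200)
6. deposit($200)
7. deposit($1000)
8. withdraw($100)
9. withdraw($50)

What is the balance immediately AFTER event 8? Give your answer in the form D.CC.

After 1 (month_end (apply 1% monthly interest)): balance=$1010.00 total_interest=$10.00
After 2 (deposit($100)): balance=$1110.00 total_interest=$10.00
After 3 (deposit($200)): balance=$1310.00 total_interest=$10.00
After 4 (deposit($200)): balance=$1510.00 total_interest=$10.00
After 5 (deposit($200)): balance=$1710.00 total_interest=$10.00
After 6 (deposit($200)): balance=$1910.00 total_interest=$10.00
After 7 (deposit($1000)): balance=$2910.00 total_interest=$10.00
After 8 (withdraw($100)): balance=$2810.00 total_interest=$10.00

Answer: 2810.00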